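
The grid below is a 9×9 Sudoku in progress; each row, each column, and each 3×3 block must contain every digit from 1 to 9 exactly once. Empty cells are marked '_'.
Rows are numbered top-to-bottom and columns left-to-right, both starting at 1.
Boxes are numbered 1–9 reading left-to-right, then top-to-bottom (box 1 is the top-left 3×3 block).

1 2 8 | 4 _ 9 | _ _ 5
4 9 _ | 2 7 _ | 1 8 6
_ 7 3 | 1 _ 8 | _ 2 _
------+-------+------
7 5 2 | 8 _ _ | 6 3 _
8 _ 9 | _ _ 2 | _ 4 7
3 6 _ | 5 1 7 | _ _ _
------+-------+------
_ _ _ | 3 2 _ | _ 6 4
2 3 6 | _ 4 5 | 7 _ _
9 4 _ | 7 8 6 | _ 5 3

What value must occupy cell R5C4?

6

Row 5 already contains {2, 4, 7, 8, 9}.
Column 4 already contains {1, 2, 3, 4, 5, 7, 8}.
Its 3×3 block (box 5) already contains {1, 2, 5, 7, 8}.
The only value from 1–9 not eliminated is 6, so R5C4 = 6.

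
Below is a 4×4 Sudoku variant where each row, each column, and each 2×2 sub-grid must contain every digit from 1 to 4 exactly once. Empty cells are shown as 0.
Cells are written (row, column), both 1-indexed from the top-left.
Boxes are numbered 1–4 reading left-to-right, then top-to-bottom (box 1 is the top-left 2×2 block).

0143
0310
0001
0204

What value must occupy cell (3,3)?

Cell (3,3) itself could take any of {2, 3} by direct elimination.
Consider where 2 can go in row 3.
(3,1) is out (box 3 already has a 2).
(3,2) is out (column 2 already has a 2).
So the only cell in row 3 that can hold 2 is (3,3).
Therefore (3,3) = 2.

2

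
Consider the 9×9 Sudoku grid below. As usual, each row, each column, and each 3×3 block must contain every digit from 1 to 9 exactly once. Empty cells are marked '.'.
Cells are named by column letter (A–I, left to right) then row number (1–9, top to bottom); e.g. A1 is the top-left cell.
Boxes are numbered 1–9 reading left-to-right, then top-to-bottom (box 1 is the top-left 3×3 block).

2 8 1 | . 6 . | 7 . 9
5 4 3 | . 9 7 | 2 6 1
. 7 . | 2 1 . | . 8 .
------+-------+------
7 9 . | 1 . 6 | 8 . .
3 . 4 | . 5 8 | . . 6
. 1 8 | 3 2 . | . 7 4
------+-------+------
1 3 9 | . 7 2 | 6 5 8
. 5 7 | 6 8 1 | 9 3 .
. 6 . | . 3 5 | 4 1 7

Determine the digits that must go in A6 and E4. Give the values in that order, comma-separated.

6,4

For A6:
  Row 6 already contains {1, 2, 3, 4, 7, 8}.
  Column A already contains {1, 2, 3, 5, 7}.
  Its 3×3 block (box 4) already contains {1, 3, 4, 7, 8, 9}.
  The only value from 1–9 not eliminated is 6, so A6 = 6.
For E4:
  Row 4 already contains {1, 6, 7, 8, 9}.
  Column E already contains {1, 2, 3, 5, 6, 7, 8, 9}.
  Its 3×3 block (box 5) already contains {1, 2, 3, 5, 6, 8}.
  The only value from 1–9 not eliminated is 4, so E4 = 4.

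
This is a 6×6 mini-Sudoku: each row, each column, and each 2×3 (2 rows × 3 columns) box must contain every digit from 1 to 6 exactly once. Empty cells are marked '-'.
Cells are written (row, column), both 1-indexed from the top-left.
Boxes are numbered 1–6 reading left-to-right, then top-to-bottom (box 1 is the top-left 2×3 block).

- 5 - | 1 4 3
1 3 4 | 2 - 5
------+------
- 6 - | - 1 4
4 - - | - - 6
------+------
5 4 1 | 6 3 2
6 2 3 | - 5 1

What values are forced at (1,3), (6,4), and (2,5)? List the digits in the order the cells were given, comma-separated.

For (1,3):
  Consider where 6 can go in column 3.
  (3,3) is out (row 3 already has a 6).
  (4,3) is out (row 4 already has a 6).
  So the only cell in column 3 that can hold 6 is (1,3).
  So (1,3) = 6.
For (6,4):
  Row 6 already contains {1, 2, 3, 5, 6}.
  Column 4 already contains {1, 2, 6}.
  Its 2×3 block (box 6) already contains {1, 2, 3, 5, 6}.
  The only value from 1–6 not eliminated is 4, so (6,4) = 4.
For (2,5):
  Row 2 already contains {1, 2, 3, 4, 5}.
  Column 5 already contains {1, 3, 4, 5}.
  Its 2×3 block (box 2) already contains {1, 2, 3, 4, 5}.
  The only value from 1–6 not eliminated is 6, so (2,5) = 6.

6,4,6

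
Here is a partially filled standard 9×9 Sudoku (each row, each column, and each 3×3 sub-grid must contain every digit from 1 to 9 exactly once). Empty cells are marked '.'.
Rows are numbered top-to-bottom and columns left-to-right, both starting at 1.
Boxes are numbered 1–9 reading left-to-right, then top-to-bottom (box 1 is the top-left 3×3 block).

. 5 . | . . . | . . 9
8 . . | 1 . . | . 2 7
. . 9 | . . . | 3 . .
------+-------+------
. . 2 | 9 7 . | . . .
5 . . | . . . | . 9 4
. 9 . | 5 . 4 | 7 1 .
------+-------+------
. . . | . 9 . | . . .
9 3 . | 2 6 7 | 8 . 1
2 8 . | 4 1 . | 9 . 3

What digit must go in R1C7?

1

Cell R1C7 itself could take any of {1, 4, 6} by direct elimination.
Consider where 1 can go in box 3.
R1C8 is out (column 8 already has a 1).
R2C7 is out (row 2 already has a 1).
R3C8 is out (column 8 already has a 1).
R3C9 is out (column 9 already has a 1).
So the only cell in box 3 that can hold 1 is R1C7.
Therefore R1C7 = 1.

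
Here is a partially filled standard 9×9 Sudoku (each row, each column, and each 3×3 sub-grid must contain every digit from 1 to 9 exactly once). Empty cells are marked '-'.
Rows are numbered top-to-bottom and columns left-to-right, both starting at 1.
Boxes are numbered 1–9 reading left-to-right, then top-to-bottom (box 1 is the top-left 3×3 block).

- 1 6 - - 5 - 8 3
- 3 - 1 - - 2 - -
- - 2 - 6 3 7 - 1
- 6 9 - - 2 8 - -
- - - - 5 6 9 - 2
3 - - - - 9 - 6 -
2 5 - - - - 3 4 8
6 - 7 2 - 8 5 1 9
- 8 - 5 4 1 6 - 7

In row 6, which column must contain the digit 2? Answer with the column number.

2

Consider where 2 can go in row 6.
r6c3 is out (column 3 already has a 2).
r6c4 is out (column 4 already has a 2).
r6c5 is out (box 5 already has a 2).
r6c7 is out (column 7 already has a 2).
r6c9 is out (column 9 already has a 2).
So the only cell in row 6 that can hold 2 is r6c2.
That is column 2.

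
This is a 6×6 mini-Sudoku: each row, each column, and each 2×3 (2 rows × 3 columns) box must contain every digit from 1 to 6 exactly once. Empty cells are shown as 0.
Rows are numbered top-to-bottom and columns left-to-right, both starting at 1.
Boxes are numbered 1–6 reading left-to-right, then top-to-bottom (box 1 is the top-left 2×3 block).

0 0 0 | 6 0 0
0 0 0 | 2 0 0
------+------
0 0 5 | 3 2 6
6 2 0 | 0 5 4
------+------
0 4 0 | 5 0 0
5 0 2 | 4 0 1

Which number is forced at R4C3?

Cell R4C3 itself could take any of {1, 3} by direct elimination.
Consider where 3 can go in row 4.
R4C4 is out (column 4 already has a 3).
So the only cell in row 4 that can hold 3 is R4C3.
Therefore R4C3 = 3.

3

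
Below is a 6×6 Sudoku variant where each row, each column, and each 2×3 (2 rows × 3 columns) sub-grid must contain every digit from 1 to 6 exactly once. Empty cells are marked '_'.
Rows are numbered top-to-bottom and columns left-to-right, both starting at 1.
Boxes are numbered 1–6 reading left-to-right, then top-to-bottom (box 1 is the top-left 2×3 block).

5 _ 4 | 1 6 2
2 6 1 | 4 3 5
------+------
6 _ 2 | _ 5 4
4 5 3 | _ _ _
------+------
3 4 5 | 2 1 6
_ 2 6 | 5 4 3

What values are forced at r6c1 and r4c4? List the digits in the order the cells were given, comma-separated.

1,6

For r6c1:
  Row 6 already contains {2, 3, 4, 5, 6}.
  Column 1 already contains {2, 3, 4, 5, 6}.
  Its 2×3 block (box 5) already contains {2, 3, 4, 5, 6}.
  The only value from 1–6 not eliminated is 1, so r6c1 = 1.
For r4c4:
  Row 4 already contains {3, 4, 5}.
  Column 4 already contains {1, 2, 4, 5}.
  Its 2×3 block (box 4) already contains {4, 5}.
  The only value from 1–6 not eliminated is 6, so r4c4 = 6.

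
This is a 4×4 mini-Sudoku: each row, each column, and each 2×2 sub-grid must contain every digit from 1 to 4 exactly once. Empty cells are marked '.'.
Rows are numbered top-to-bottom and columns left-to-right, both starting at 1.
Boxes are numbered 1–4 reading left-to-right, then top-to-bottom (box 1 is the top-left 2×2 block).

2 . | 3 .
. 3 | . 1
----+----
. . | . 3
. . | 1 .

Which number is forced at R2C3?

Cell R2C3 itself could take any of {2, 4} by direct elimination.
Consider where 2 can go in row 2.
R2C1 is out (column 1 already has a 2).
So the only cell in row 2 that can hold 2 is R2C3.
Therefore R2C3 = 2.

2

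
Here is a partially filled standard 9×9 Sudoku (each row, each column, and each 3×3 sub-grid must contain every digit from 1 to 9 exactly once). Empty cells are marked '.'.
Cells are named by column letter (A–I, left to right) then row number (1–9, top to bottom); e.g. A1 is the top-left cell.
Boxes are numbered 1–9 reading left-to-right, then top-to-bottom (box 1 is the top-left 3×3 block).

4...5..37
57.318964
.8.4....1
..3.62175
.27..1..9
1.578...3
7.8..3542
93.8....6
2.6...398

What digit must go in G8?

7

Row 8 already contains {3, 6, 8, 9}.
Column G already contains {1, 3, 5, 9}.
Its 3×3 block (box 9) already contains {2, 3, 4, 5, 6, 8, 9}.
The only value from 1–9 not eliminated is 7, so G8 = 7.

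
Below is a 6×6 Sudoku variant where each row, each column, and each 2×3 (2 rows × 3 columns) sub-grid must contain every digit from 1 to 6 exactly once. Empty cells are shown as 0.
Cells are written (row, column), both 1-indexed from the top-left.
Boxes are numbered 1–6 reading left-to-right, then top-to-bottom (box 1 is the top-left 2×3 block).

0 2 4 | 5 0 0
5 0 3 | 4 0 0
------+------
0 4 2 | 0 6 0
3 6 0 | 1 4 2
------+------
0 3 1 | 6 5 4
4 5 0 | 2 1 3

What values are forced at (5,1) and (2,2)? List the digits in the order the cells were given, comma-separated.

For (5,1):
  Row 5 already contains {1, 3, 4, 5, 6}.
  Column 1 already contains {3, 4, 5}.
  Its 2×3 block (box 5) already contains {1, 3, 4, 5}.
  The only value from 1–6 not eliminated is 2, so (5,1) = 2.
For (2,2):
  Row 2 already contains {3, 4, 5}.
  Column 2 already contains {2, 3, 4, 5, 6}.
  Its 2×3 block (box 1) already contains {2, 3, 4, 5}.
  The only value from 1–6 not eliminated is 1, so (2,2) = 1.

2,1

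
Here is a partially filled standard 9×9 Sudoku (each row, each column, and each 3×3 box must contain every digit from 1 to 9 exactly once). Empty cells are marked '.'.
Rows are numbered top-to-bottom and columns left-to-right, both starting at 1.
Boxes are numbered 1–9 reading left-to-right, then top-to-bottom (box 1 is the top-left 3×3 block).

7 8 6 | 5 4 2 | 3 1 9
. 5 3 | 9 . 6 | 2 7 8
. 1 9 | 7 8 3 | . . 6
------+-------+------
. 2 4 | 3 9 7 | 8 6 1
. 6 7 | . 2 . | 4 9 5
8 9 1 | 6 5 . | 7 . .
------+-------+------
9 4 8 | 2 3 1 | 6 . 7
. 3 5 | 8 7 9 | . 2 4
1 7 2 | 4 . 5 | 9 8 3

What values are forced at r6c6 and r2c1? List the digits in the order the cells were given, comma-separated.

For r6c6:
  Row 6 already contains {1, 5, 6, 7, 8, 9}.
  Column 6 already contains {1, 2, 3, 5, 6, 7, 9}.
  Its 3×3 block (box 5) already contains {2, 3, 5, 6, 7, 9}.
  The only value from 1–9 not eliminated is 4, so r6c6 = 4.
For r2c1:
  Row 2 already contains {2, 3, 5, 6, 7, 8, 9}.
  Column 1 already contains {1, 7, 8, 9}.
  Its 3×3 block (box 1) already contains {1, 3, 5, 6, 7, 8, 9}.
  The only value from 1–9 not eliminated is 4, so r2c1 = 4.

4,4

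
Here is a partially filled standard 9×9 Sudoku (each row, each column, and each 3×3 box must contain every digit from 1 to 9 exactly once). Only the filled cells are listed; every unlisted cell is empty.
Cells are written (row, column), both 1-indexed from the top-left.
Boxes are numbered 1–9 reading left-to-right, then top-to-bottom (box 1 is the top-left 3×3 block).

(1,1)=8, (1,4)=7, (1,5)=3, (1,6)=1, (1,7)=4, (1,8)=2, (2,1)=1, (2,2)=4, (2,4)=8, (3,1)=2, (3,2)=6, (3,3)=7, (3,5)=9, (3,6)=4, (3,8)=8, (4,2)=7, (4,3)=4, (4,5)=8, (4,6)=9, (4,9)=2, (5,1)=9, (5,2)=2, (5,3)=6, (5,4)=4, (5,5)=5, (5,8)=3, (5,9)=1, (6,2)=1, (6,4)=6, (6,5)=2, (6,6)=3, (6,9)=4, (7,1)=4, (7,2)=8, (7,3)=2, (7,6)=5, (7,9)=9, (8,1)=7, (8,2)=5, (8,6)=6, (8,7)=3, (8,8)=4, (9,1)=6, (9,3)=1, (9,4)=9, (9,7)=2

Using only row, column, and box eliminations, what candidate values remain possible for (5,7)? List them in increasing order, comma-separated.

Row 5 already contains {1, 2, 3, 4, 5, 6, 9}.
Column 7 already contains {2, 3, 4}.
Its 3×3 block (box 6) already contains {1, 2, 3, 4}.
Removing those from 1–9 leaves {7, 8} as the candidates for (5,7).

7,8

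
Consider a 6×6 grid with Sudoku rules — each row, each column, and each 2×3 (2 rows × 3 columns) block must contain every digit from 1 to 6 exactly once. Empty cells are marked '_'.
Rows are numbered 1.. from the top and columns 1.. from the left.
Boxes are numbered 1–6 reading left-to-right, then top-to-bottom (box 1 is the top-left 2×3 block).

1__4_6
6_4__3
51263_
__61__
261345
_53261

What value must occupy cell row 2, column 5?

Cell row 2, column 5 itself could take any of {1, 2, 5} by direct elimination.
Consider where 1 can go in box 2.
row 1, column 5 is out (row 1 already has a 1).
row 2, column 4 is out (column 4 already has a 1).
So the only cell in box 2 that can hold 1 is row 2, column 5.
Therefore row 2, column 5 = 1.

1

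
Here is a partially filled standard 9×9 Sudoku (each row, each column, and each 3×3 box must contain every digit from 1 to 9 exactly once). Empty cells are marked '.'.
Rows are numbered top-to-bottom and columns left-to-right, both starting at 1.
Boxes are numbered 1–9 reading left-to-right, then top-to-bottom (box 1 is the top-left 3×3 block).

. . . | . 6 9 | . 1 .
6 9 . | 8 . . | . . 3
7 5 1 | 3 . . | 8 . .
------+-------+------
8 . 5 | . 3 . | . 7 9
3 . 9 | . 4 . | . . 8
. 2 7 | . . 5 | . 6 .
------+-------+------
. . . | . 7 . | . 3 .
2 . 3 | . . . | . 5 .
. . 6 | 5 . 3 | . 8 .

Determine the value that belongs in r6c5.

8

Cell r6c5 itself could take any of {1, 8, 9} by direct elimination.
Consider where 8 can go in box 5.
r4c4 is out (row 4 already has a 8).
r4c6 is out (row 4 already has a 8).
r5c4 is out (row 5 already has a 8).
r5c6 is out (row 5 already has a 8).
r6c4 is out (column 4 already has a 8).
So the only cell in box 5 that can hold 8 is r6c5.
Therefore r6c5 = 8.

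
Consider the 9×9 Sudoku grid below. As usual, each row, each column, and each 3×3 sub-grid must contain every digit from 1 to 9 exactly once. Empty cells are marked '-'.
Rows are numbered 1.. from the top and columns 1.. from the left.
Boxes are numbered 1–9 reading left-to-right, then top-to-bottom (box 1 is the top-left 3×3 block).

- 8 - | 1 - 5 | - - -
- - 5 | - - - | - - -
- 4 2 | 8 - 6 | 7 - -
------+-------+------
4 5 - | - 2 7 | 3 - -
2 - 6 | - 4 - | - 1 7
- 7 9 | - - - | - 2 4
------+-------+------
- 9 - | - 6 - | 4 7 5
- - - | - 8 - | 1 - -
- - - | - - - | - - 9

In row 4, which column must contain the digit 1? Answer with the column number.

3

Consider where 1 can go in row 4.
row 4, column 4 is out (column 4 already has a 1).
row 4, column 8 is out (column 8 already has a 1).
row 4, column 9 is out (box 6 already has a 1).
So the only cell in row 4 that can hold 1 is row 4, column 3.
That is column 3.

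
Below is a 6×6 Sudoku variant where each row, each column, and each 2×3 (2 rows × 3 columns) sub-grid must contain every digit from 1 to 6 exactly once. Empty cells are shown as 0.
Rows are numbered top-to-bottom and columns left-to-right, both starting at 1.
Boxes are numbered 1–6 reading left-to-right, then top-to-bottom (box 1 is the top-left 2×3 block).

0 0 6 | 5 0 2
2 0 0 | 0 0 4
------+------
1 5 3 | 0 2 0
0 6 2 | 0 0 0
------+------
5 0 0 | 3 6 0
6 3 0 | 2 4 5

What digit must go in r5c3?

4

Cell r5c3 itself could take any of {1, 4} by direct elimination.
Consider where 4 can go in column 3.
r2c3 is out (row 2 already has a 4).
r6c3 is out (row 6 already has a 4).
So the only cell in column 3 that can hold 4 is r5c3.
Therefore r5c3 = 4.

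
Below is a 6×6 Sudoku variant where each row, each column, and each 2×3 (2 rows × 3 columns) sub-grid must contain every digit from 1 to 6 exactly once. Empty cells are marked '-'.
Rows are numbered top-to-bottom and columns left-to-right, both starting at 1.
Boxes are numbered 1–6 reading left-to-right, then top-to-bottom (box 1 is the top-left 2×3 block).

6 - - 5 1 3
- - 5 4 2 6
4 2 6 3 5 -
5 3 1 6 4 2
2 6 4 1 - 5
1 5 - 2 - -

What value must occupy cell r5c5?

3

Row 5 already contains {1, 2, 4, 5, 6}.
Column 5 already contains {1, 2, 4, 5}.
Its 2×3 block (box 6) already contains {1, 2, 5}.
The only value from 1–6 not eliminated is 3, so r5c5 = 3.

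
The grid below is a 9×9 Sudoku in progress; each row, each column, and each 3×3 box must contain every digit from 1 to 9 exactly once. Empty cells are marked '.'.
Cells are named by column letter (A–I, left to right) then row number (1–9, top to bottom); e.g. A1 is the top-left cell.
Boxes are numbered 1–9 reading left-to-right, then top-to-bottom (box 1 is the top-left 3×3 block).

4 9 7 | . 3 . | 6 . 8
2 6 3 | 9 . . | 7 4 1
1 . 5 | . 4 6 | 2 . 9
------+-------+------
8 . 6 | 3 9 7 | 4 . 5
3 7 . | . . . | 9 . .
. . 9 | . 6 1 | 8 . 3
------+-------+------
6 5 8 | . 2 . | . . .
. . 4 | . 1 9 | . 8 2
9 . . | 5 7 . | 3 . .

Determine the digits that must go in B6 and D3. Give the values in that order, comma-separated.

4,7

For B6:
  Consider where 4 can go in column B.
  B3 is out (row 3 already has a 4).
  B4 is out (row 4 already has a 4).
  B8 is out (row 8 already has a 4).
  B9 is out (box 7 already has a 4).
  So the only cell in column B that can hold 4 is B6.
  So B6 = 4.
For D3:
  Consider where 7 can go in box 2.
  D1 is out (row 1 already has a 7).
  F1 is out (row 1 already has a 7).
  E2 is out (row 2 already has a 7).
  F2 is out (row 2 already has a 7).
  So the only cell in box 2 that can hold 7 is D3.
  So D3 = 7.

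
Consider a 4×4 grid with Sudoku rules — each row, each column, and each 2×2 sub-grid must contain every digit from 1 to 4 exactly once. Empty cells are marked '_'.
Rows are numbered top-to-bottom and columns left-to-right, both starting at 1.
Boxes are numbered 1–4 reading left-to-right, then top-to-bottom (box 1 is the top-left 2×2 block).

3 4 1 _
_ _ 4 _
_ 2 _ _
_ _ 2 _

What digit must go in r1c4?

Row 1 already contains {1, 3, 4}.
Column 4 already contains {}.
Its 2×2 block (box 2) already contains {1, 4}.
The only value from 1–4 not eliminated is 2, so r1c4 = 2.

2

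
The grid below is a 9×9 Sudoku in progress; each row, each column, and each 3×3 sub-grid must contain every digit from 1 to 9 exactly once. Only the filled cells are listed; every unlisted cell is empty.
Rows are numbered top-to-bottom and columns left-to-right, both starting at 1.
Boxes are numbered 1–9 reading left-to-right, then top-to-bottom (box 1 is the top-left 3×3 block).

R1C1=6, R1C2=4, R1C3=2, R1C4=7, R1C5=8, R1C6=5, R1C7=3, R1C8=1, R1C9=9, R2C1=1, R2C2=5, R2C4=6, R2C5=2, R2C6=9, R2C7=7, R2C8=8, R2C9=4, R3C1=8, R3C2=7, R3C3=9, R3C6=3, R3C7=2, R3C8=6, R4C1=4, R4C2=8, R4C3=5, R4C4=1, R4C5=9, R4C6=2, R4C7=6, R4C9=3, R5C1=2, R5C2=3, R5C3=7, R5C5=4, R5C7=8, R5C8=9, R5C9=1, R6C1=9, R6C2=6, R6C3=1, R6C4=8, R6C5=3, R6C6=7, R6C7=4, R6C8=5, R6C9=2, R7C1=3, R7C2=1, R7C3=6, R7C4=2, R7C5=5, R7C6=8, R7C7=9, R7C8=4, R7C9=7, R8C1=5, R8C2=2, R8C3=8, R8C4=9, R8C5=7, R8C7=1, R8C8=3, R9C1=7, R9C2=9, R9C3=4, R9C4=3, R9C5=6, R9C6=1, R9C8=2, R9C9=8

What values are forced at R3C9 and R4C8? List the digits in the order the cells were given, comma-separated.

5,7

For R3C9:
  Row 3 already contains {2, 3, 6, 7, 8, 9}.
  Column 9 already contains {1, 2, 3, 4, 7, 8, 9}.
  Its 3×3 block (box 3) already contains {1, 2, 3, 4, 6, 7, 8, 9}.
  The only value from 1–9 not eliminated is 5, so R3C9 = 5.
For R4C8:
  Row 4 already contains {1, 2, 3, 4, 5, 6, 8, 9}.
  Column 8 already contains {1, 2, 3, 4, 5, 6, 8, 9}.
  Its 3×3 block (box 6) already contains {1, 2, 3, 4, 5, 6, 8, 9}.
  The only value from 1–9 not eliminated is 7, so R4C8 = 7.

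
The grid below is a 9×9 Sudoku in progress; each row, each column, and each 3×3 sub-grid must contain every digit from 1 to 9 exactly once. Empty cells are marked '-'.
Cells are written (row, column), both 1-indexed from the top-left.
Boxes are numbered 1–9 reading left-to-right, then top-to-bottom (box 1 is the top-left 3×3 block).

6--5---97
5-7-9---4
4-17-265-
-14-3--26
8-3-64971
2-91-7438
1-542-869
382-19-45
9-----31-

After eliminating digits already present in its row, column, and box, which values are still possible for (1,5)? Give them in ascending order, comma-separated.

4,8

Row 1 already contains {5, 6, 7, 9}.
Column 5 already contains {1, 2, 3, 6, 9}.
Its 3×3 block (box 2) already contains {2, 5, 7, 9}.
Removing those from 1–9 leaves {4, 8} as the candidates for (1,5).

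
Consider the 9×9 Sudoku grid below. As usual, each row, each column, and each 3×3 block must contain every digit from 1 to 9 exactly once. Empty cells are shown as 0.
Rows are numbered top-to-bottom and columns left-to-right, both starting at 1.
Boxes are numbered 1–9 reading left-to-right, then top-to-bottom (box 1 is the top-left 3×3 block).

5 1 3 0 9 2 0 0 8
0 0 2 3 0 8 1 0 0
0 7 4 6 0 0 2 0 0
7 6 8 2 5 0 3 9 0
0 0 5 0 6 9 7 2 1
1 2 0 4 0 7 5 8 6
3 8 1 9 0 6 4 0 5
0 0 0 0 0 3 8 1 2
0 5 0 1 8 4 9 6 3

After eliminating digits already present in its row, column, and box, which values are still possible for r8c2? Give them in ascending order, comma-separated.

Row 8 already contains {1, 2, 3, 8}.
Column 2 already contains {1, 2, 5, 6, 7, 8}.
Its 3×3 block (box 7) already contains {1, 3, 5, 8}.
Removing those from 1–9 leaves {4, 9} as the candidates for r8c2.

4,9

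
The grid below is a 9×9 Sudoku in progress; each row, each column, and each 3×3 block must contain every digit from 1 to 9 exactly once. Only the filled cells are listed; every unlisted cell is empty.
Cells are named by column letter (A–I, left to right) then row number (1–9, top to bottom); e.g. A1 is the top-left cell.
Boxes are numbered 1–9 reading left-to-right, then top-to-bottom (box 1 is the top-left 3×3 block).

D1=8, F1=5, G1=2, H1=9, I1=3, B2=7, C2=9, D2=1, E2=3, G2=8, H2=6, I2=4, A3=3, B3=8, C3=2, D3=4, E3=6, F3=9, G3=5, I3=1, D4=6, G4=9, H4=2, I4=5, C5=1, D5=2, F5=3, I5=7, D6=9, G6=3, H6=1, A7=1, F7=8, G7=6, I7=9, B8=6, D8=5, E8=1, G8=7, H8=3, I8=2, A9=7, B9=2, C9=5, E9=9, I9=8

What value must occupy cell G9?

1

Cell G9 itself could take any of {1, 4} by direct elimination.
Consider where 1 can go in row 9.
D9 is out (column D already has a 1).
F9 is out (box 8 already has a 1).
H9 is out (column H already has a 1).
So the only cell in row 9 that can hold 1 is G9.
Therefore G9 = 1.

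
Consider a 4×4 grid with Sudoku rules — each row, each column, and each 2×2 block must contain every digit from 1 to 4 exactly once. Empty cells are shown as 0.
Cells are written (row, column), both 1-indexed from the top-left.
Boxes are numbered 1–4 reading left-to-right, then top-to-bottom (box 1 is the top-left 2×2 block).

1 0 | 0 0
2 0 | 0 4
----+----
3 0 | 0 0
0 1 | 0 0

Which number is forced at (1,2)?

Cell (1,2) itself could take any of {3, 4} by direct elimination.
Consider where 4 can go in box 1.
(2,2) is out (row 2 already has a 4).
So the only cell in box 1 that can hold 4 is (1,2).
Therefore (1,2) = 4.

4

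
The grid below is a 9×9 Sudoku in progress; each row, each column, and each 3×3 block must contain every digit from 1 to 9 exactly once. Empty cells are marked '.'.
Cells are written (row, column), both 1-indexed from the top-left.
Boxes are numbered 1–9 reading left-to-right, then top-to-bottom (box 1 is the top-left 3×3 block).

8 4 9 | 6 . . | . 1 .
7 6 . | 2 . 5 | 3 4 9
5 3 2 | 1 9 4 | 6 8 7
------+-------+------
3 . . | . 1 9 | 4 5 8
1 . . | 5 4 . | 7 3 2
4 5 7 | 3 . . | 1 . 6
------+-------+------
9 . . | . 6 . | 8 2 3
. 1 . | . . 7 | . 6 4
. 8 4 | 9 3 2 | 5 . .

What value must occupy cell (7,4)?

Row 7 already contains {2, 3, 6, 8, 9}.
Column 4 already contains {1, 2, 3, 5, 6, 9}.
Its 3×3 block (box 8) already contains {2, 3, 6, 7, 9}.
The only value from 1–9 not eliminated is 4, so (7,4) = 4.

4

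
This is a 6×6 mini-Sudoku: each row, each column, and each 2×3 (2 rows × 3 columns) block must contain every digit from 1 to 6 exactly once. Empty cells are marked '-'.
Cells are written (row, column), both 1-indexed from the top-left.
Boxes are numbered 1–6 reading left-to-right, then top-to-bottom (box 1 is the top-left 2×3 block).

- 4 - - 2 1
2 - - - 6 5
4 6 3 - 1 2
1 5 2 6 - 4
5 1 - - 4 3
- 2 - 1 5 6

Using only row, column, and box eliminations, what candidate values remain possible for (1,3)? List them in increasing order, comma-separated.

5,6

Row 1 already contains {1, 2, 4}.
Column 3 already contains {2, 3}.
Its 2×3 block (box 1) already contains {2, 4}.
Removing those from 1–6 leaves {5, 6} as the candidates for (1,3).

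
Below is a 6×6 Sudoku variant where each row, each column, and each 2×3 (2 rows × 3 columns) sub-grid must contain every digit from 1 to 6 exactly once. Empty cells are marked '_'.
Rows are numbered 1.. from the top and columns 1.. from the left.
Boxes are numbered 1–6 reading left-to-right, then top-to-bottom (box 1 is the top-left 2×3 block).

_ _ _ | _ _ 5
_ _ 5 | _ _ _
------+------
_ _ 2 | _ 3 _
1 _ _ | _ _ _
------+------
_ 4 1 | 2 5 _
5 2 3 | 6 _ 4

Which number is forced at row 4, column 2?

Cell row 4, column 2 itself could take any of {3, 5, 6} by direct elimination.
Consider where 3 can go in row 4.
row 4, column 3 is out (column 3 already has a 3).
row 4, column 4 is out (box 4 already has a 3).
row 4, column 5 is out (column 5 already has a 3).
row 4, column 6 is out (box 4 already has a 3).
So the only cell in row 4 that can hold 3 is row 4, column 2.
Therefore row 4, column 2 = 3.

3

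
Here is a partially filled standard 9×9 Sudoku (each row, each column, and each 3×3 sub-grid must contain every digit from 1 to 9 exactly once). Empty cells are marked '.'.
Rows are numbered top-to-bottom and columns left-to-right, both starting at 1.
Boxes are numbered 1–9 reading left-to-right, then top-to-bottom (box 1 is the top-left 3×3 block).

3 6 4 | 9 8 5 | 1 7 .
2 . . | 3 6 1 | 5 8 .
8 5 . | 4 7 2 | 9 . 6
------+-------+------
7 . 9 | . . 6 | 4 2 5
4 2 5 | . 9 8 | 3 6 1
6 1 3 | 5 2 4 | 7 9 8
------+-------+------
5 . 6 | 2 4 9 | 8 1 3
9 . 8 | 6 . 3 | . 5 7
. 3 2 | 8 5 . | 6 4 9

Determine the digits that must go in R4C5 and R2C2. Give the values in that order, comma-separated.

For R4C5:
  Consider where 3 can go in column 5.
  R8C5 is out (row 8 already has a 3).
  So the only cell in column 5 that can hold 3 is R4C5.
  So R4C5 = 3.
For R2C2:
  Consider where 9 can go in column 2.
  R4C2 is out (row 4 already has a 9).
  R7C2 is out (row 7 already has a 9).
  R8C2 is out (row 8 already has a 9).
  So the only cell in column 2 that can hold 9 is R2C2.
  So R2C2 = 9.

3,9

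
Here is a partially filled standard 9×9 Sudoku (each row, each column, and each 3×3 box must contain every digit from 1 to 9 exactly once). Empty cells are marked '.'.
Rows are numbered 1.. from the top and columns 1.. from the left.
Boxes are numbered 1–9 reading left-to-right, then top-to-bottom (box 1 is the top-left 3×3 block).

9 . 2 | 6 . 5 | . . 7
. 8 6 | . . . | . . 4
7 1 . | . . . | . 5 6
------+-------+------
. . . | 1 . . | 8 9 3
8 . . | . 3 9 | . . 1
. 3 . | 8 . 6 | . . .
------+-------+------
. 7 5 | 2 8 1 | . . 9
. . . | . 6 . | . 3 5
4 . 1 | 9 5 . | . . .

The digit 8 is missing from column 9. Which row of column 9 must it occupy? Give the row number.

9

Consider where 8 can go in column 9.
row 6, column 9 is out (row 6 already has a 8).
So the only cell in column 9 that can hold 8 is row 9, column 9.
That is row 9.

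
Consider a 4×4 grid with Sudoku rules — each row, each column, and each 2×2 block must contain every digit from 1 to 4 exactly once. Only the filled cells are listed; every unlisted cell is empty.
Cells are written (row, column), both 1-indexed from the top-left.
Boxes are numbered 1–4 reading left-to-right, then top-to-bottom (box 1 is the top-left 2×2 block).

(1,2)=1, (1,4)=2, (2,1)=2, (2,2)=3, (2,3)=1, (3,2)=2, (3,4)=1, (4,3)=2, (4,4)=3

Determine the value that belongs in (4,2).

Row 4 already contains {2, 3}.
Column 2 already contains {1, 2, 3}.
Its 2×2 block (box 3) already contains {2}.
The only value from 1–4 not eliminated is 4, so (4,2) = 4.

4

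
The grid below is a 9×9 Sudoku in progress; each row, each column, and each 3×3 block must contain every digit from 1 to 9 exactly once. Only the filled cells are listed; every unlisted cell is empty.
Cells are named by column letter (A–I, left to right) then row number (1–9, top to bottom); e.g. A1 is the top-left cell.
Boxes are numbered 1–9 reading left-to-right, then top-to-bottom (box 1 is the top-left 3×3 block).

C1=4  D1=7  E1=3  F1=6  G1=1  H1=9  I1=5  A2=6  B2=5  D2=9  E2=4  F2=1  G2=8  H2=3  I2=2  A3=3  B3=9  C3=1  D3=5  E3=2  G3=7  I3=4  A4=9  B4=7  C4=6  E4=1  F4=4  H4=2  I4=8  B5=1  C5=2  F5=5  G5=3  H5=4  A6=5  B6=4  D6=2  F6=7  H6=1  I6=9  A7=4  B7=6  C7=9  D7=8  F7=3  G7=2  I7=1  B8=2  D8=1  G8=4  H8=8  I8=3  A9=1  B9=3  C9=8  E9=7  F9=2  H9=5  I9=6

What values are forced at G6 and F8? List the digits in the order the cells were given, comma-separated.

6,9

For G6:
  Row 6 already contains {1, 2, 4, 5, 7, 9}.
  Column G already contains {1, 2, 3, 4, 7, 8}.
  Its 3×3 block (box 6) already contains {1, 2, 3, 4, 8, 9}.
  The only value from 1–9 not eliminated is 6, so G6 = 6.
For F8:
  Row 8 already contains {1, 2, 3, 4, 8}.
  Column F already contains {1, 2, 3, 4, 5, 6, 7}.
  Its 3×3 block (box 8) already contains {1, 2, 3, 7, 8}.
  The only value from 1–9 not eliminated is 9, so F8 = 9.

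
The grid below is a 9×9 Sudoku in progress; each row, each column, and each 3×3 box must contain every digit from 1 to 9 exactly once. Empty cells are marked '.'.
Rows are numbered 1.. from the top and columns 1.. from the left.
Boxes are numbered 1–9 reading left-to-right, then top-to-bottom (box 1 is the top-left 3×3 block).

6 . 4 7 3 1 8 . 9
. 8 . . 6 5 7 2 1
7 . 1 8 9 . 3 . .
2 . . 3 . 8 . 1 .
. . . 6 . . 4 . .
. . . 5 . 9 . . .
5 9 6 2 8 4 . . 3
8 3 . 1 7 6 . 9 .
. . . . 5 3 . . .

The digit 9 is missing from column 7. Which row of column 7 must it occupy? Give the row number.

4

Consider where 9 can go in column 7.
row 6, column 7 is out (row 6 already has a 9).
row 7, column 7 is out (row 7 already has a 9).
row 8, column 7 is out (row 8 already has a 9).
row 9, column 7 is out (box 9 already has a 9).
So the only cell in column 7 that can hold 9 is row 4, column 7.
That is row 4.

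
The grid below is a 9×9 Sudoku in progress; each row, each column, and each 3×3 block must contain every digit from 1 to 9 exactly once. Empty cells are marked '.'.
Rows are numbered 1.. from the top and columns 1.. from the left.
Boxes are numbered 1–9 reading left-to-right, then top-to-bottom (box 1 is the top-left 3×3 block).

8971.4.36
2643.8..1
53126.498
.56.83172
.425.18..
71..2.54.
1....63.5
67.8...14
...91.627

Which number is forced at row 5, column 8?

6

Row 5 already contains {1, 2, 4, 5, 8}.
Column 8 already contains {1, 2, 3, 4, 7, 9}.
Its 3×3 block (box 6) already contains {1, 2, 4, 5, 7, 8}.
The only value from 1–9 not eliminated is 6, so row 5, column 8 = 6.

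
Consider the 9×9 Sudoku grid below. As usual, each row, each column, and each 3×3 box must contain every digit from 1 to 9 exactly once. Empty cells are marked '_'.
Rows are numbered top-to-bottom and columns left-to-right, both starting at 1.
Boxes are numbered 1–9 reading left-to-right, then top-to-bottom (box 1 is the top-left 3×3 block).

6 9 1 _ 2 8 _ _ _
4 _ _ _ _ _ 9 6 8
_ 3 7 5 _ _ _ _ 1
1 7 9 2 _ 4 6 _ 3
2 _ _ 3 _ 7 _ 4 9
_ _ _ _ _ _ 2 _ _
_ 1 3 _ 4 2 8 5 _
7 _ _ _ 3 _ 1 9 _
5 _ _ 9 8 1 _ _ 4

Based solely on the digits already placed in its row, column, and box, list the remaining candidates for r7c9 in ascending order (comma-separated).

6,7

Row 7 already contains {1, 2, 3, 4, 5, 8}.
Column 9 already contains {1, 3, 4, 8, 9}.
Its 3×3 block (box 9) already contains {1, 4, 5, 8, 9}.
Removing those from 1–9 leaves {6, 7} as the candidates for r7c9.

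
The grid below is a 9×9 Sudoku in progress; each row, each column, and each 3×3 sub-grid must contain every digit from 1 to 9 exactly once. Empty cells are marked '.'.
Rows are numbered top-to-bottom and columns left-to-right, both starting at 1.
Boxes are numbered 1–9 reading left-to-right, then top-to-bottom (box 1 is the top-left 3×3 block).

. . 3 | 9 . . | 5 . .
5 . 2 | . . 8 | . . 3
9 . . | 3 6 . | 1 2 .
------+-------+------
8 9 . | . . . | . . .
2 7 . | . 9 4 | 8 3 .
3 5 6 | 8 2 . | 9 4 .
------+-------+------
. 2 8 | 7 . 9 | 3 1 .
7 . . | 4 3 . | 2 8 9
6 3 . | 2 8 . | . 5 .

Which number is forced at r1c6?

Cell r1c6 itself could take any of {1, 2, 7} by direct elimination.
Consider where 2 can go in column 6.
r3c6 is out (row 3 already has a 2).
r4c6 is out (box 5 already has a 2).
r6c6 is out (row 6 already has a 2).
r8c6 is out (row 8 already has a 2).
r9c6 is out (row 9 already has a 2).
So the only cell in column 6 that can hold 2 is r1c6.
Therefore r1c6 = 2.

2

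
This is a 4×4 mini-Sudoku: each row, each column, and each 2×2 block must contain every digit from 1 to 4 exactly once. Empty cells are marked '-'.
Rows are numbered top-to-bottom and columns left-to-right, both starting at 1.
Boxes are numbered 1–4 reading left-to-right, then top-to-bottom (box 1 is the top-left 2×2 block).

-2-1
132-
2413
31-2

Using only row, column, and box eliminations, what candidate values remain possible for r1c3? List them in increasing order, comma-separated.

Row 1 already contains {1, 2}.
Column 3 already contains {1, 2}.
Its 2×2 block (box 2) already contains {1, 2}.
Removing those from 1–4 leaves {3, 4} as the candidates for r1c3.

3,4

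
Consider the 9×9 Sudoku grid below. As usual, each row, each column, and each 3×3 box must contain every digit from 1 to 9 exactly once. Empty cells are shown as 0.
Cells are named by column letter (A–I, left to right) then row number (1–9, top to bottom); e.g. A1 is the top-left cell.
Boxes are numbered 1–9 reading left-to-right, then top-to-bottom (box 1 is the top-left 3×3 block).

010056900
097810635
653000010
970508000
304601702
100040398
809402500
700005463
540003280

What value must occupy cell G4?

1

Row 4 already contains {5, 7, 8, 9}.
Column G already contains {2, 3, 4, 5, 6, 7, 9}.
Its 3×3 block (box 6) already contains {2, 3, 7, 8, 9}.
The only value from 1–9 not eliminated is 1, so G4 = 1.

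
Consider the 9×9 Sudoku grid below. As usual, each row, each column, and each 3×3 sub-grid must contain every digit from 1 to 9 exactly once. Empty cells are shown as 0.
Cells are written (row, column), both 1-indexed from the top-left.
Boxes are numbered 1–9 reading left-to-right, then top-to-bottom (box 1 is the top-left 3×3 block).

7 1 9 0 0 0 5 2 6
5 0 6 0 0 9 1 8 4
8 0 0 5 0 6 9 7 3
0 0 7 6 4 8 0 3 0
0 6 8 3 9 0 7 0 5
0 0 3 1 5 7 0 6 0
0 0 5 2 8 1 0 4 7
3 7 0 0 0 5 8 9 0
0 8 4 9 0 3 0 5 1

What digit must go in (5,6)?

Row 5 already contains {3, 5, 6, 7, 8, 9}.
Column 6 already contains {1, 3, 5, 6, 7, 8, 9}.
Its 3×3 block (box 5) already contains {1, 3, 4, 5, 6, 7, 8, 9}.
The only value from 1–9 not eliminated is 2, so (5,6) = 2.

2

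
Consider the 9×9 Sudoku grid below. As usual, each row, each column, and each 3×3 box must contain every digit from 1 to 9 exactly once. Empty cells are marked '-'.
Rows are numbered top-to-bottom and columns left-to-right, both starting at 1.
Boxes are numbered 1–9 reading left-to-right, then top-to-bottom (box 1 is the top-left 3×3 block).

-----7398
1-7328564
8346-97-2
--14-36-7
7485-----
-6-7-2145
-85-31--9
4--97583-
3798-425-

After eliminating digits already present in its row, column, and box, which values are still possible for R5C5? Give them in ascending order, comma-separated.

Row 5 already contains {4, 5, 7, 8}.
Column 5 already contains {2, 3, 7}.
Its 3×3 block (box 5) already contains {2, 3, 4, 5, 7}.
Removing those from 1–9 leaves {1, 6, 9} as the candidates for R5C5.

1,6,9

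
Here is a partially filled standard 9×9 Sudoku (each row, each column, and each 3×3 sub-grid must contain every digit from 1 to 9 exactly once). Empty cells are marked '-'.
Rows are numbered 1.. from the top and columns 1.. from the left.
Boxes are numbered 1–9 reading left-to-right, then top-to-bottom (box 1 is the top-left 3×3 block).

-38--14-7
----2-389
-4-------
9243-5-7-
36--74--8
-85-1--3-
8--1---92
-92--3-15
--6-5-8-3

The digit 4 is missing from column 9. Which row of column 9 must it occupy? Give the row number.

Consider where 4 can go in column 9.
row 3, column 9 is out (row 3 already has a 4).
row 4, column 9 is out (row 4 already has a 4).
So the only cell in column 9 that can hold 4 is row 6, column 9.
That is row 6.

6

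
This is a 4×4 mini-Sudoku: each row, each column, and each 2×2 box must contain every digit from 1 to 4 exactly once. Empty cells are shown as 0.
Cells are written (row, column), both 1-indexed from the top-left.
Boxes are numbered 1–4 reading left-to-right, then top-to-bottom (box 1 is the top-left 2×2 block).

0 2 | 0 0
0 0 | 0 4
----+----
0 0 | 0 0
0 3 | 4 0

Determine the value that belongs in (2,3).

2

Cell (2,3) itself could take any of {1, 2, 3} by direct elimination.
Consider where 2 can go in row 2.
(2,1) is out (box 1 already has a 2).
(2,2) is out (column 2 already has a 2).
So the only cell in row 2 that can hold 2 is (2,3).
Therefore (2,3) = 2.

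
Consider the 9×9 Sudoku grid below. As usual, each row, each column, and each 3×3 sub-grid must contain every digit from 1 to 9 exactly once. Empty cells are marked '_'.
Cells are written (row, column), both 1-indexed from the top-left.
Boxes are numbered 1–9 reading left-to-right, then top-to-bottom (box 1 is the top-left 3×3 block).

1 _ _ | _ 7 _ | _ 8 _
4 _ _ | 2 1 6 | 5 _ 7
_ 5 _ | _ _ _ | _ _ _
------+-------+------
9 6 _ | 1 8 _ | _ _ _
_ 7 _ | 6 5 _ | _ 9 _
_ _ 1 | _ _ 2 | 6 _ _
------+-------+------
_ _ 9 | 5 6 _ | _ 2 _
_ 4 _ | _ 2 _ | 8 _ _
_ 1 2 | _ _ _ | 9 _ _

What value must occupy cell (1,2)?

2

Cell (1,2) itself could take any of {2, 3, 9} by direct elimination.
Consider where 2 can go in column 2.
(2,2) is out (row 2 already has a 2).
(6,2) is out (row 6 already has a 2).
(7,2) is out (row 7 already has a 2).
So the only cell in column 2 that can hold 2 is (1,2).
Therefore (1,2) = 2.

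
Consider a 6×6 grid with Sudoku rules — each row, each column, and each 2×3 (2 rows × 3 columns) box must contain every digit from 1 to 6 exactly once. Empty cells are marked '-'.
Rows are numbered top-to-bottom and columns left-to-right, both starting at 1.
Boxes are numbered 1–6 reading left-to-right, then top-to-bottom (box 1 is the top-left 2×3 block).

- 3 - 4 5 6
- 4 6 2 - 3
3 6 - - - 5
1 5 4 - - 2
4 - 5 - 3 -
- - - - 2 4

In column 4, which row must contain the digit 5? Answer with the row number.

Consider where 5 can go in column 4.
R3C4 is out (row 3 already has a 5).
R4C4 is out (row 4 already has a 5).
R5C4 is out (row 5 already has a 5).
So the only cell in column 4 that can hold 5 is R6C4.
That is row 6.

6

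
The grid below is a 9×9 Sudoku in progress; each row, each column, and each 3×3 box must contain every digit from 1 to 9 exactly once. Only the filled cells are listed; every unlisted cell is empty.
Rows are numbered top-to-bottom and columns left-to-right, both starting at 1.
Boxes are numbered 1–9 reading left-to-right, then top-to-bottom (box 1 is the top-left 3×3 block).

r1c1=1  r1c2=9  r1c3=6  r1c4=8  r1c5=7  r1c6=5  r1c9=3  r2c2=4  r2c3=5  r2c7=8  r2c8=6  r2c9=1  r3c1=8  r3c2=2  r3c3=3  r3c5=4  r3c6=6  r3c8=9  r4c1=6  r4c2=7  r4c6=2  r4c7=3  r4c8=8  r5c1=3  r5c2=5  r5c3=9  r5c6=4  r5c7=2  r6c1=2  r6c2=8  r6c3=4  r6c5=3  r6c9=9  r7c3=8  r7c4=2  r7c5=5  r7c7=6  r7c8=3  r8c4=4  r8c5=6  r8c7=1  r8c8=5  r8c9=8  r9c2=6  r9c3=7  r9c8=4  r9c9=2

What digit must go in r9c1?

Cell r9c1 itself could take any of {5, 9} by direct elimination.
Consider where 5 can go in box 7.
r7c1 is out (row 7 already has a 5).
r7c2 is out (row 7 already has a 5).
r8c1 is out (row 8 already has a 5).
r8c2 is out (row 8 already has a 5).
r8c3 is out (row 8 already has a 5).
So the only cell in box 7 that can hold 5 is r9c1.
Therefore r9c1 = 5.

5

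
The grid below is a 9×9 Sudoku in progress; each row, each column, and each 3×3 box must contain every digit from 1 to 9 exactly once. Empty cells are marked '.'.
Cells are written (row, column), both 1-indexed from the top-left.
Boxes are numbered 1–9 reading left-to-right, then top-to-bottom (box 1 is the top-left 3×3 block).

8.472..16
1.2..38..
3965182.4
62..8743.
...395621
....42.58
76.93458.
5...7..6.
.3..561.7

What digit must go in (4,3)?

5

Cell (4,3) itself could take any of {1, 5, 9} by direct elimination.
Consider where 5 can go in row 4.
(4,4) is out (column 4 already has a 5).
(4,9) is out (box 6 already has a 5).
So the only cell in row 4 that can hold 5 is (4,3).
Therefore (4,3) = 5.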